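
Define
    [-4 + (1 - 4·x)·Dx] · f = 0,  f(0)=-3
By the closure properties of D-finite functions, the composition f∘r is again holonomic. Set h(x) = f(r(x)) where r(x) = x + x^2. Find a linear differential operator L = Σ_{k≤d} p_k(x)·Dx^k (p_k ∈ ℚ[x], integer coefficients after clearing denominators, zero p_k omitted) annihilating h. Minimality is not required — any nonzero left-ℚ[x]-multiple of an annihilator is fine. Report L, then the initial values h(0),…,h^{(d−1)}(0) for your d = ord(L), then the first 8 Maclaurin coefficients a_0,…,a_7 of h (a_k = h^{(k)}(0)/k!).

f: a_k = -3, -12, -48, -192, -768, -3072, -12288, -49152, …
f∘r: x↦r, Dx↦Dx/r' in L_f ⇒ L₀.
L = (4 + 8·x) + (-1 + 4·x + 4·x^2)·Dx  (order 1).
h: a_k = -3, -12, -60, -288, -1392, -6720, -32448, -156672, …
ICs: h(0) = -3.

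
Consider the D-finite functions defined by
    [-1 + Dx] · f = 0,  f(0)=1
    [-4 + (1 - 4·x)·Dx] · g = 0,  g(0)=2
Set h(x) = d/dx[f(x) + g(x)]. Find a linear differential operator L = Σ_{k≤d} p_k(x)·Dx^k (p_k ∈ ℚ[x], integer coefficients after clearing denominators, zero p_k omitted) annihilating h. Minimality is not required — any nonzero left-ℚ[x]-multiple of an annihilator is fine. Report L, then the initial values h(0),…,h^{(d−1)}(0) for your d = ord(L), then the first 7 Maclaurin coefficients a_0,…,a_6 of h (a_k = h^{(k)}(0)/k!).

f: a_k = 1, 1, 1/2, 1/6, 1/24, 1/120, 1/720, …
g: a_k = 2, 8, 32, 128, 512, 2048, 8192, …
Sum ⇒ L₀ = lclm(L_f,L_g) in ℚ(x)⟨Dx⟩.
h₀' ⇒ L via d/dx closure of L₀.
L = (88 + 32·x) + (-95 - 8·x + 16·x^2)·Dx + (7 - 24·x - 16·x^2)·Dx^2  (order 2).
h: a_k = 9, 65, 769/2, 12289/6, 245761/24, 5898241/120, 165150721/720, …
ICs: h(0) = 9, h′(0) = 65.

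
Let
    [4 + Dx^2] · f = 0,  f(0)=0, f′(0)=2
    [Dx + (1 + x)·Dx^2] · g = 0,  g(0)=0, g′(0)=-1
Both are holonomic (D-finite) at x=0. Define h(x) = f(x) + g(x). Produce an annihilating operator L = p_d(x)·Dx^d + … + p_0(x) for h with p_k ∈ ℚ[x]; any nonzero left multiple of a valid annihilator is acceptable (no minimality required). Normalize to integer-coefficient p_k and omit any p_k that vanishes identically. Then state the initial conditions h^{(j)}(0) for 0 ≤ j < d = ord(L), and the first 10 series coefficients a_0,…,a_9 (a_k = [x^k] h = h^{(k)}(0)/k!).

L = (20 + 16·x + 8·x^2)·Dx + (12 + 28·x + 24·x^2 + 8·x^3)·Dx^2 + (5 + 4·x + 2·x^2)·Dx^3 + (3 + 7·x + 6·x^2 + 2·x^3)·Dx^4  (order 4).
h: a_k = 0, 1, 1/2, -5/3, 1/4, 1/15, 1/6, -53/315, 1/8, -311/2835, …
ICs: h(0) = 0, h′(0) = 1, h′′(0) = 1, h′′′(0) = -10.

f: a_k = 0, 2, 0, -4/3, 0, 4/15, 0, -8/315, 0, 4/2835, …
g: a_k = 0, -1, 1/2, -1/3, 1/4, -1/5, 1/6, -1/7, 1/8, -1/9, …
Weyl lclm of L_f,L_g ⇒ L₀ (ord ≤ 4).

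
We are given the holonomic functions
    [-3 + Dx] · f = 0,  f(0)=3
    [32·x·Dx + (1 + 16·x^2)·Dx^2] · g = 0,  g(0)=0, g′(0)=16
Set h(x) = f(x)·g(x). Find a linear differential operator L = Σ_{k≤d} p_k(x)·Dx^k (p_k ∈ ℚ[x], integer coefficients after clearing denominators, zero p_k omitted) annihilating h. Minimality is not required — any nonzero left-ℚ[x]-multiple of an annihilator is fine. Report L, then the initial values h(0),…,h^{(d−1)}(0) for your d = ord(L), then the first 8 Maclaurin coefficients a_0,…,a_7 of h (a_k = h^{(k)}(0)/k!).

L = (9 - 96·x + 144·x^2) + (-6 + 32·x - 96·x^2)·Dx + (1 + 16·x^2)·Dx^2  (order 2).
h: a_k = 0, 48, 144, -40, -552, 7338/5, 6318, -624507/35, …
ICs: h(0) = 0, h′(0) = 48.

f: a_k = 3, 9, 27/2, 27/2, 81/8, 243/40, 243/80, 729/560, …
g: a_k = 0, 16, 0, -256/3, 0, 4096/5, 0, -65536/7, …
Sym-product of L_f,L_g gives L₀ (≤ ord 2).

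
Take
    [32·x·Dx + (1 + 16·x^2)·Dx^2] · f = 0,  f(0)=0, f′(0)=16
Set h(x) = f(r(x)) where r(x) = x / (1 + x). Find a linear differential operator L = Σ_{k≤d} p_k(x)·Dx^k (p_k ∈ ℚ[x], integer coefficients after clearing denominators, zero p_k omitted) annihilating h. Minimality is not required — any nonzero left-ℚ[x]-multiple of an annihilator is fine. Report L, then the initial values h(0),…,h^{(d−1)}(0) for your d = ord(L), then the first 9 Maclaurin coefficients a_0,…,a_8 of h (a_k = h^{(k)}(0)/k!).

f: a_k = 0, 16, 0, -256/3, 0, 4096/5, 0, -65536/7, 0, …
Change of var in L_f (x↦r) gives L₀.
L = (2 + 34·x)·Dx + (1 + 2·x + 17·x^2)·Dx^2  (order 2).
h: a_k = 0, 16, -16, -208/3, 240, 1616/5, -9776/3, 11632/7, 38640, …
ICs: h(0) = 0, h′(0) = 16.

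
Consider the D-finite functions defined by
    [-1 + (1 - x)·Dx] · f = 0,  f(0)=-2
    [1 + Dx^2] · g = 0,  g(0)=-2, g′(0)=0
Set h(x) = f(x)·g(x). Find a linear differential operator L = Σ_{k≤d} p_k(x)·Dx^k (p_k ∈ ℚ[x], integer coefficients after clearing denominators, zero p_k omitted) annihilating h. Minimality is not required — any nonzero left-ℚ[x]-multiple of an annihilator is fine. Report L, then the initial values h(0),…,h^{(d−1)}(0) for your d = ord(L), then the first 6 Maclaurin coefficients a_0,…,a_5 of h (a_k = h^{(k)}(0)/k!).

L = (-1 + x) + 2·Dx + (-1 + x)·Dx^2  (order 2).
h: a_k = 4, 4, 2, 2, 13/6, 13/6, …
ICs: h(0) = 4, h′(0) = 4.

f: a_k = -2, -2, -2, -2, -2, -2, …
g: a_k = -2, 0, 1, 0, -1/12, 0, …
Product ⇒ symmetric product L₀, ord ≤ 2.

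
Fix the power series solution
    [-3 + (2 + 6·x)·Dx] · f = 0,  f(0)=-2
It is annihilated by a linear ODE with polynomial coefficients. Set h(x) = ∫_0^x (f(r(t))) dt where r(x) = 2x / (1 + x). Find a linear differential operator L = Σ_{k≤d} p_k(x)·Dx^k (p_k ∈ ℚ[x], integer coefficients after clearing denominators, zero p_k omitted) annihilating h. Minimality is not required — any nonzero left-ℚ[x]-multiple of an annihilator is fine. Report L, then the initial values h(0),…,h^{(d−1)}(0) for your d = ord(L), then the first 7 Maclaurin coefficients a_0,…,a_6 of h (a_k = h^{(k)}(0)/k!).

f: a_k = -2, -3, 9/4, -27/8, 405/64, -1701/128, 15309/512, …
Substitute x→r, Dx→(1/r')Dx; clear ⇒ L₀.
h=∫₀ˣh₀: take L = L₀·Dx.
L = -3·Dx + (1 + 8·x + 7·x^2)·Dx^2  (order 2).
h: a_k = 0, -2, -3, 5, -51/4, 861/20, -1379/8, …
ICs: h(0) = 0, h′(0) = -2.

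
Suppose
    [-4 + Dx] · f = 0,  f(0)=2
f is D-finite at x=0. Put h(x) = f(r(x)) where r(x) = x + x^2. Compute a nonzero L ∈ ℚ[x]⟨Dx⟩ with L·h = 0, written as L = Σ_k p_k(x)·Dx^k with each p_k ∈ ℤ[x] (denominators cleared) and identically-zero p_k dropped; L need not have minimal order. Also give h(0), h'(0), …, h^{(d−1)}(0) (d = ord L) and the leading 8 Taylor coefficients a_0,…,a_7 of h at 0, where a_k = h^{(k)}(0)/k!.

f: a_k = 2, 8, 16, 64/3, 64/3, 256/15, 512/45, 2048/315, …
h₀=f(r): pull back L_f along r ⇒ L₀.
L = (-4 - 8·x) + Dx  (order 1).
h: a_k = 2, 8, 24, 160/3, 304/3, 832/5, 11072/45, 104192/315, …
ICs: h(0) = 2.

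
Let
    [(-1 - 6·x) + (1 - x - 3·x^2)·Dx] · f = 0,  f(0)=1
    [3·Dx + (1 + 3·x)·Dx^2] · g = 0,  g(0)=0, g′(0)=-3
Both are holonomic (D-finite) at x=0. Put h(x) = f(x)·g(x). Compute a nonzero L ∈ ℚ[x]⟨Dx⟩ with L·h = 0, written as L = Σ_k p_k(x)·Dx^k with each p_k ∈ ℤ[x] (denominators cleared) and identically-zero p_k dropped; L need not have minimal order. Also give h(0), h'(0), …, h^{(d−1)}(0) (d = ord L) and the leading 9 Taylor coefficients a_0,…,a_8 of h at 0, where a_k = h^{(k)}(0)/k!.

L = (9 + 36·x) + (-1 + 21·x + 45·x^2)·Dx + (-1 - 2·x + 6·x^2 + 9·x^3)·Dx^2  (order 2).
h: a_k = 0, -3, 3/2, -33/2, 33/4, -1797/20, 282/5, -73581/140, 129849/280, …
ICs: h(0) = 0, h′(0) = -3.

f: a_k = 1, 1, 4, 7, 19, 40, 97, 217, 508, …
g: a_k = 0, -3, 9/2, -9, 81/4, -243/5, 243/2, -2187/7, 6561/8, …
Product ⇒ symmetric product L₀, ord ≤ 2.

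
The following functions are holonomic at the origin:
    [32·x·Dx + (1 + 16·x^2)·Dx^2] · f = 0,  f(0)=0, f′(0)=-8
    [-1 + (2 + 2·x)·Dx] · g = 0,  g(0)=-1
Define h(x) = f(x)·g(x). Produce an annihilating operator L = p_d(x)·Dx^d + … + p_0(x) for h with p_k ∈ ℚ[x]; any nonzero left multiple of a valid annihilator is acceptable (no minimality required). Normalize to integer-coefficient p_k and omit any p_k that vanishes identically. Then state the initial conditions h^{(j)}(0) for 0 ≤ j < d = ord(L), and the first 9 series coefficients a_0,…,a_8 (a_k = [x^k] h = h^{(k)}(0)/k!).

f: a_k = 0, -8, 0, 128/3, 0, -2048/5, 0, 32768/7, 0, …
g: a_k = -1, -1/2, 1/8, -1/16, 5/128, -7/256, 21/1024, -33/2048, 429/32768, …
L₀ := L_f ⊗_s L_g (sym. prod.), ord ≤ 2.
L = (3 - 64·x - 16·x^2) + (-4 + 124·x + 192·x^2 + 64·x^3)·Dx + (4 + 8·x + 68·x^2 + 128·x^3 + 64·x^4)·Dx^2  (order 2).
h: a_k = 0, 8, 4, -131/3, -125/6, 99509/240, 97129/480, -63582493/13440, -62254327/26880, …
ICs: h(0) = 0, h′(0) = 8.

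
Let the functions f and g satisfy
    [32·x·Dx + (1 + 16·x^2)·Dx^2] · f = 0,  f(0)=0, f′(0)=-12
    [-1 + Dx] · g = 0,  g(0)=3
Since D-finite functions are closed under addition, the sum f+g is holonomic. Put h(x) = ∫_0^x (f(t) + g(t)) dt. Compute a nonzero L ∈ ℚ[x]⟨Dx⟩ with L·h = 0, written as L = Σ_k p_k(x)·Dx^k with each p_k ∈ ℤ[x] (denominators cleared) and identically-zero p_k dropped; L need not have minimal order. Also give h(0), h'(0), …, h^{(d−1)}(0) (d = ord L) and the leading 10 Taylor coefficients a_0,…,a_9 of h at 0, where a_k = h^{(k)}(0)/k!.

f: a_k = 0, -12, 0, 64, 0, -3072/5, 0, 49152/7, 0, -262144/3, …
g: a_k = 3, 3, 3/2, 1/2, 1/8, 1/40, 1/240, 1/1680, 1/13440, 1/120960, …
Weyl lclm of L_f,L_g ⇒ L₀ (ord ≤ 3).
Integrate: L := L₀·Dx.
L = (32 - 32·x - 1536·x^2 - 512·x^3)·Dx^2 + (-33 + 1504·x^2 - 256·x^4)·Dx^3 + (1 + 32·x + 32·x^2 + 512·x^3 + 256·x^4)·Dx^4  (order 4).
h: a_k = 0, 3, -9/2, 1/2, 129/8, 1/40, -4915/48, 1/1680, 11796481/13440, 1/120960, …
ICs: h(0) = 0, h′(0) = 3, h′′(0) = -9, h′′′(0) = 3.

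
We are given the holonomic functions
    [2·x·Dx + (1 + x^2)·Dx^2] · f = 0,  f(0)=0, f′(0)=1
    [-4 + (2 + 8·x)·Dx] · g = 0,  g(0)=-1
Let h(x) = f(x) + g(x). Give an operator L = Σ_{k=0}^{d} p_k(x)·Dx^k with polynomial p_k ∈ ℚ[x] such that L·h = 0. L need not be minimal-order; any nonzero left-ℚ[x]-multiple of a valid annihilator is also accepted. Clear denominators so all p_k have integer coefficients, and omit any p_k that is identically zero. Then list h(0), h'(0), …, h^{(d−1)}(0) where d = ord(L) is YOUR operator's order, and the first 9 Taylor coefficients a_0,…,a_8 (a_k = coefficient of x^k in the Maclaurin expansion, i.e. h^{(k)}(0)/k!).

f: a_k = 0, 1, 0, -1/3, 0, 1/5, 0, -1/7, 0, …
g: a_k = -1, -2, 2, -4, 10, -28, 84, -264, 858, …
f+g: L₀ = lclm(L_f,L_g), ord ≤ 2+1.
L = (-4 - 40·x + 12·x^2 + 24·x^3)·Dx + (-14 - 16·x - 50·x^2 + 48·x^3 + 84·x^4)·Dx^2 + (-2 - 6·x + 12·x^2 + 18·x^3 + 14·x^4 + 24·x^5)·Dx^3  (order 3).
h: a_k = -1, -1, 2, -13/3, 10, -139/5, 84, -1849/7, 858, …
ICs: h(0) = -1, h′(0) = -1, h′′(0) = 4.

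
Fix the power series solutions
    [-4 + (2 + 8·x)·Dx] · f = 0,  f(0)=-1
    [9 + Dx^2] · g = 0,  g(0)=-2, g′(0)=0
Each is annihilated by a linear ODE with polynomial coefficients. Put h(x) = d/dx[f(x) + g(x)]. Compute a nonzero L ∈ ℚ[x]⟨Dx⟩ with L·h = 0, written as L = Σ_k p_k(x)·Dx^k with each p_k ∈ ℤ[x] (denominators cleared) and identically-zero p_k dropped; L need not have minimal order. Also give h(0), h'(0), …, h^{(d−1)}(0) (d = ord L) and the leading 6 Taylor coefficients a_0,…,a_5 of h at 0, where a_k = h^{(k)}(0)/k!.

L = (-414 - 432·x - 864·x^2) + (-63 - 468·x - 1296·x^2 - 1728·x^3)·Dx + (-46 - 48·x - 96·x^2)·Dx^2 + (-7 - 52·x - 144·x^2 - 192·x^3)·Dx^3  (order 3).
h: a_k = -2, 22, -12, 13, -140, 10323/20, …
ICs: h(0) = -2, h′(0) = 22, h′′(0) = -24.

f: a_k = -1, -2, 2, -4, 10, -28, …
g: a_k = -2, 0, 9, 0, -27/4, 0, …
h₀=f+g: left-lcm gives L₀, ord ≤ 3.
h₀' ⇒ L via d/dx closure of L₀.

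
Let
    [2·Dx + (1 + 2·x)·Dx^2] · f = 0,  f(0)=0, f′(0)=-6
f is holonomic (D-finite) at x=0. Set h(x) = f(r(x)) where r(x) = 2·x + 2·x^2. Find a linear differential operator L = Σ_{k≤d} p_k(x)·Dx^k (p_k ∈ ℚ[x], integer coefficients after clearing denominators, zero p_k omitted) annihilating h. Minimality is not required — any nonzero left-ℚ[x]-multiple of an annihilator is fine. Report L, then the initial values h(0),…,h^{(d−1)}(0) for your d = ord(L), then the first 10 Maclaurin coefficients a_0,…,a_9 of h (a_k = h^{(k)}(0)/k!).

f: a_k = 0, -6, 6, -8, 12, -96/5, 32, -384/7, 96, -512/3, …
L₀ from L_f via x↦r, Dx↦r'^{-1}Dx.
L = 2·Dx + (1 + 2·x)·Dx^2  (order 2).
h: a_k = 0, -12, 12, -16, 24, -192/5, 64, -768/7, 192, -1024/3, …
ICs: h(0) = 0, h′(0) = -12.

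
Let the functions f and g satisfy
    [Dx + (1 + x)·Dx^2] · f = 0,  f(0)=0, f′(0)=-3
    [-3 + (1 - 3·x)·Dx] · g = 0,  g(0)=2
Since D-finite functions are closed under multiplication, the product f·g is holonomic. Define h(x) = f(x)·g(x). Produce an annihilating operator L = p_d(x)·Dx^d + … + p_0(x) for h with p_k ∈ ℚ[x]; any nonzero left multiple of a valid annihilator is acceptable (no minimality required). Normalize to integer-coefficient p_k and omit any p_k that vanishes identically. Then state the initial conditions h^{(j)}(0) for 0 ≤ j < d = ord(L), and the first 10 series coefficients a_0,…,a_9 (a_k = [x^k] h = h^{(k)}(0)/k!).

L = 3 + (5 + 9·x)·Dx + (-1 + 2·x + 3·x^2)·Dx^2  (order 2).
h: a_k = 0, -6, -15, -47, -279/2, -4197/10, -12581/10, -264261/70, -1585461/140, -14269429/420, …
ICs: h(0) = 0, h′(0) = -6.

f: a_k = 0, -3, 3/2, -1, 3/4, -3/5, 1/2, -3/7, 3/8, -1/3, …
g: a_k = 2, 6, 18, 54, 162, 486, 1458, 4374, 13122, 39366, …
f·g: L₀ = L_f ⊗_s L_g, ord ≤ 2·1.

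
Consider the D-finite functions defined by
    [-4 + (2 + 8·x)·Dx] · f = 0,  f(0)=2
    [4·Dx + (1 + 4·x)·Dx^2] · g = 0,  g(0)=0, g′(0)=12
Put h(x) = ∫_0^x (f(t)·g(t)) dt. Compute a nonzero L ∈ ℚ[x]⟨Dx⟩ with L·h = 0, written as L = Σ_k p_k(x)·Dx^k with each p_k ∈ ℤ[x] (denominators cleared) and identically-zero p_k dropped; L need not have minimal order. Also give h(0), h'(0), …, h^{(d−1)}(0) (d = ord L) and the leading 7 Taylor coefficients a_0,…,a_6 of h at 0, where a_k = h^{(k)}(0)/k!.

f: a_k = 2, 4, -4, 8, -20, 56, -168, …
g: a_k = 0, 12, -24, 64, -192, 3072/5, -2048, …
h₀=f·g: eliminate ⇒ L₀, order ≤ 1·2.
h=∫h₀ ⇒ L = L₀·Dx.
L = 4·Dx + (1 + 8·x + 16·x^2)·Dx^3  (order 3).
h: a_k = 0, 0, 12, 0, -4, 64/5, -568/15, …
ICs: h(0) = 0, h′(0) = 0, h′′(0) = 24.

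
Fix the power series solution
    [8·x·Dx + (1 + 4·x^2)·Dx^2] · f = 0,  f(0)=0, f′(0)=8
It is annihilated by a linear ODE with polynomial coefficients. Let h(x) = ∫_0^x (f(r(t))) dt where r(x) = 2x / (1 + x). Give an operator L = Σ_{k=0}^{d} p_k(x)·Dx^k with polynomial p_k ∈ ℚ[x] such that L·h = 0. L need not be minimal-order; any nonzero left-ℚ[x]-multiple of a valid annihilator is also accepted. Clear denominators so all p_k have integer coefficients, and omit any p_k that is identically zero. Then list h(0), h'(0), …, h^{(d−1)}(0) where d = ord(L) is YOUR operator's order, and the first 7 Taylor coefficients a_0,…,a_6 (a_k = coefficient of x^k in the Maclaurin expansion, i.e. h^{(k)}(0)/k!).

L = (2 + 34·x)·Dx^2 + (1 + 2·x + 17·x^2)·Dx^3  (order 3).
h: a_k = 0, 0, 8, -16/3, -52/3, 48, 808/15, …
ICs: h(0) = 0, h′(0) = 0, h′′(0) = 16.

f: a_k = 0, 8, 0, -32/3, 0, 128/5, 0, …
f∘r: x↦r, Dx↦Dx/r' in L_f ⇒ L₀.
h=∫₀ˣh₀: take L = L₀·Dx.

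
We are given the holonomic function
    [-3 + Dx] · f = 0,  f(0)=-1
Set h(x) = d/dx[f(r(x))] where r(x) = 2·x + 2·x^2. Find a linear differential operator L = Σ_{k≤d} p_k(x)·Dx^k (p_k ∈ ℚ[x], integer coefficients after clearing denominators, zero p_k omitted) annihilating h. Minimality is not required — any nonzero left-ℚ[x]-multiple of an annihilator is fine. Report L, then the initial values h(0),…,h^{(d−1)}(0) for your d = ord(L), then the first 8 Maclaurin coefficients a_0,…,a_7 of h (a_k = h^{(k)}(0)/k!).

L = (8 + 24·x + 24·x^2) + (-1 - 2·x)·Dx  (order 1).
h: a_k = -6, -48, -216, -720, -1944, -22464/5, -45792/5, -589248/35, …
ICs: h(0) = -6.

f: a_k = -1, -3, -9/2, -9/2, -27/8, -81/40, -81/80, -243/560, …
L₀ from L_f via x↦r, Dx↦r'^{-1}Dx.
Derive L from L₀ (diff closure).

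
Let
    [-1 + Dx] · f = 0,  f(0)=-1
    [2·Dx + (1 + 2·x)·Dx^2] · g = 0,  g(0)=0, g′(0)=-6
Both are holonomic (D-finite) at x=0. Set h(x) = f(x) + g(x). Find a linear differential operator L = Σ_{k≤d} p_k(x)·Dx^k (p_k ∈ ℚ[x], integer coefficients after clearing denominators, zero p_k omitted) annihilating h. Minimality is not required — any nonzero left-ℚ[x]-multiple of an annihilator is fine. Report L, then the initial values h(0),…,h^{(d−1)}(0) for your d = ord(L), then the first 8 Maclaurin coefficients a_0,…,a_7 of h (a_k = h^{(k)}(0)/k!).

L = (-10 - 4·x)·Dx + (7 - 4·x - 4·x^2)·Dx^2 + (3 + 8·x + 4·x^2)·Dx^3  (order 3).
h: a_k = -1, -7, 11/2, -49/6, 287/24, -461/24, 23039/720, -276481/5040, …
ICs: h(0) = -1, h′(0) = -7, h′′(0) = 11.

f: a_k = -1, -1, -1/2, -1/6, -1/24, -1/120, -1/720, -1/5040, …
g: a_k = 0, -6, 6, -8, 12, -96/5, 32, -384/7, …
h₀=f+g: left-lcm gives L₀, ord ≤ 3.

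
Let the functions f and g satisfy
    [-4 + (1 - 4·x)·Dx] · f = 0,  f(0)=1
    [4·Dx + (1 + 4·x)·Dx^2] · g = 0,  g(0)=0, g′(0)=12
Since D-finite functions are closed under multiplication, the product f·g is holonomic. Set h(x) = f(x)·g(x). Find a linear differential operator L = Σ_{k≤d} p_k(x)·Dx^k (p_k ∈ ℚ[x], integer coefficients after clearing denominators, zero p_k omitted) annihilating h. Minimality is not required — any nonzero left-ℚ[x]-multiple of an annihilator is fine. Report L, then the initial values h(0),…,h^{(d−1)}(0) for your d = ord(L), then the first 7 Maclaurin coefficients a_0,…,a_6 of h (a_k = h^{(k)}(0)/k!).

f: a_k = 1, 4, 16, 64, 256, 1024, 4096, …
g: a_k = 0, 12, -24, 64, -192, 3072/5, -2048, …
h₀=f·g: eliminate ⇒ L₀, order ≤ 1·2.
L = 16 + (4 + 48·x)·Dx + (-1 + 16·x^2)·Dx^2  (order 2).
h: a_k = 0, 12, 24, 160, 448, 12032/5, 37888/5, …
ICs: h(0) = 0, h′(0) = 12.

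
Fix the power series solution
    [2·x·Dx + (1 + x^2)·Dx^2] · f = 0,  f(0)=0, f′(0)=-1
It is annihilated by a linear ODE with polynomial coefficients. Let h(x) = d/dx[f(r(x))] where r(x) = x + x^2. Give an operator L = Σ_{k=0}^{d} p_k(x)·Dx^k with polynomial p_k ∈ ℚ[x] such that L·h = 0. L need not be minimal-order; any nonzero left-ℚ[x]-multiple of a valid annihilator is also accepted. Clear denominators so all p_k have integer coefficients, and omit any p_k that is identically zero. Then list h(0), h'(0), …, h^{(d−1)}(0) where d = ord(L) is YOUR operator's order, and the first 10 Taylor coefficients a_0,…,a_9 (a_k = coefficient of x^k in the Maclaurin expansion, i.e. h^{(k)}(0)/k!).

f: a_k = 0, -1, 0, 1/3, 0, -1/5, 0, 1/7, 0, -1/9, …
L₀ from L_f via x↦r, Dx↦r'^{-1}Dx.
Derive L from L₀ (diff closure).
L = (-2 + 2·x + 8·x^2 + 12·x^3 + 6·x^4) + (1 + 2·x + x^2 + 4·x^3 + 5·x^4 + 2·x^5)·Dx  (order 1).
h: a_k = -1, -2, 1, 4, 4, -4, -13, -8, 17, 38, …
ICs: h(0) = -1.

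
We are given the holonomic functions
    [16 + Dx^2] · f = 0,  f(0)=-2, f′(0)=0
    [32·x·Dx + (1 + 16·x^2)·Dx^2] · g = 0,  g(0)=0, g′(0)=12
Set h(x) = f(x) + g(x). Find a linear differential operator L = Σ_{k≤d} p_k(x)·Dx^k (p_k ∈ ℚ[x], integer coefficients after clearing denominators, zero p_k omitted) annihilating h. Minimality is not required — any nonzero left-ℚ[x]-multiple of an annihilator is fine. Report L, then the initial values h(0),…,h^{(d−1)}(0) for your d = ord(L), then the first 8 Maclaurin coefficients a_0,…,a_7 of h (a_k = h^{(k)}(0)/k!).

f: a_k = -2, 0, 16, 0, -64/3, 0, 512/45, 0, …
g: a_k = 0, 12, 0, -64, 0, 3072/5, 0, -49152/7, …
L₀ := lclm(L_f,L_g); ord L₀ ≤ 2+2.
L = (-5632·x + 114688·x^3 + 131072·x^5)·Dx + (-16 + 1792·x^2 + 36864·x^4 + 65536·x^6)·Dx^2 + (-352·x + 7168·x^3 + 8192·x^5)·Dx^3 + (-1 + 112·x^2 + 2304·x^4 + 4096·x^6)·Dx^4  (order 4).
h: a_k = -2, 12, 16, -64, -64/3, 3072/5, 512/45, -49152/7, …
ICs: h(0) = -2, h′(0) = 12, h′′(0) = 32, h′′′(0) = -384.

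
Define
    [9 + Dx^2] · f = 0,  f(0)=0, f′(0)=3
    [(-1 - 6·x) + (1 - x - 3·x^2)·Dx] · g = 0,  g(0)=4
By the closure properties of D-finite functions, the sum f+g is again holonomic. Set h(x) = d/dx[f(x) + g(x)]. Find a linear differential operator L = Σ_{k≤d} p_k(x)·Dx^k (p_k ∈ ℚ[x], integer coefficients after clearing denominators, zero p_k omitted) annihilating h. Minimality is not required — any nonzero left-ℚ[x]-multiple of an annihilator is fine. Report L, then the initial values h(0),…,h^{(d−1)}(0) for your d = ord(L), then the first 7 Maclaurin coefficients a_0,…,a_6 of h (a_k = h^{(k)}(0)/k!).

L = (1584 + 7614·x + 25326·x^2 + 15390·x^3 + 26730·x^4 + 13122·x^5 + 13122·x^6) + (-153 - 819·x + 918·x^2 + 2133·x^3 + 1620·x^4 + 3645·x^5 + 5103·x^6 + 4374·x^7)·Dx + (176 + 846·x + 2814·x^2 + 1710·x^3 + 2970·x^4 + 1458·x^5 + 1458·x^6)·Dx^2 + (-17 - 91·x + 102·x^2 + 237·x^3 + 180·x^4 + 405·x^5 + 567·x^6 + 486·x^7)·Dx^3  (order 3).
h: a_k = 7, 32, 141/2, 304, 6481/8, 2328, 485837/80, …
ICs: h(0) = 7, h′(0) = 32, h′′(0) = 141.

f: a_k = 0, 3, 0, -9/2, 0, 81/40, 0, …
g: a_k = 4, 4, 16, 28, 76, 160, 388, …
Weyl lclm of L_f,L_g ⇒ L₀ (ord ≤ 3).
h=h₀': d/dx-closure on L₀ ⇒ L.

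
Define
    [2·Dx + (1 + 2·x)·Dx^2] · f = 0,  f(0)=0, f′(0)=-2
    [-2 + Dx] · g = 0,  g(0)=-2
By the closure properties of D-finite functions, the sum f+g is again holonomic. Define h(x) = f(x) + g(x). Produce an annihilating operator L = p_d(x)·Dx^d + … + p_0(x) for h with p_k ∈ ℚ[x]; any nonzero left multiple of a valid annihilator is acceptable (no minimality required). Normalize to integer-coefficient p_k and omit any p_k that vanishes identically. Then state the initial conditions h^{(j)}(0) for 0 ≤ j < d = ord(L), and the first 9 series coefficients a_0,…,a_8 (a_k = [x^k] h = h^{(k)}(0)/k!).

f: a_k = 0, -2, 2, -8/3, 4, -32/5, 32/3, -128/7, 32, …
g: a_k = -2, -4, -4, -8/3, -4/3, -8/15, -8/45, -16/315, -4/315, …
Sum ⇒ L₀ = lclm(L_f,L_g) in ℚ(x)⟨Dx⟩.
L = (-6 - 4·x)·Dx + (1 - 4·x - 4·x^2)·Dx^2 + (1 + 3·x + 2·x^2)·Dx^3  (order 3).
h: a_k = -2, -6, -2, -16/3, 8/3, -104/15, 472/45, -5776/315, 10076/315, …
ICs: h(0) = -2, h′(0) = -6, h′′(0) = -4.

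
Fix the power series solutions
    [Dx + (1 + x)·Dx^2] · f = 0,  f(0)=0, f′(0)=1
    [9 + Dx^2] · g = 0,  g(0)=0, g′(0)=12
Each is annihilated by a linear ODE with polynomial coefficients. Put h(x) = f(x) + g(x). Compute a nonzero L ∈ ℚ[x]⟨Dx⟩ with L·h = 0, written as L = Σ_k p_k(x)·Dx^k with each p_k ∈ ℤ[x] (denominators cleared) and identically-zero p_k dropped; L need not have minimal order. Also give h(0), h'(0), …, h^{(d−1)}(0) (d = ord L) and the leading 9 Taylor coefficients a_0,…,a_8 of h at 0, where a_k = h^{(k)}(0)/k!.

L = (135 + 162·x + 81·x^2)·Dx + (99 + 261·x + 243·x^2 + 81·x^3)·Dx^2 + (15 + 18·x + 9·x^2)·Dx^3 + (11 + 29·x + 27·x^2 + 9·x^3)·Dx^4  (order 4).
h: a_k = 0, 13, -1/2, -53/3, -1/4, 83/10, -1/6, -223/140, -1/8, …
ICs: h(0) = 0, h′(0) = 13, h′′(0) = -1, h′′′(0) = -106.

f: a_k = 0, 1, -1/2, 1/3, -1/4, 1/5, -1/6, 1/7, -1/8, …
g: a_k = 0, 12, 0, -18, 0, 81/10, 0, -243/140, 0, …
Weyl lclm of L_f,L_g ⇒ L₀ (ord ≤ 4).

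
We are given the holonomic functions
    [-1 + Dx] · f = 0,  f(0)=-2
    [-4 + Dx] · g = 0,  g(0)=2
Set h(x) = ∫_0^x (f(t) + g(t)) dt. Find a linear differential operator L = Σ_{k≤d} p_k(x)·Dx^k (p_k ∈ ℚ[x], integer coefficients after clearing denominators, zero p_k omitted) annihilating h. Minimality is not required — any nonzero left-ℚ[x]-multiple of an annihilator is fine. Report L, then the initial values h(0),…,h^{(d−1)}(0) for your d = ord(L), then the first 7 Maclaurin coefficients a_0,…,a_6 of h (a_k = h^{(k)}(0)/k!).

f: a_k = -2, -2, -1, -1/3, -1/12, -1/60, -1/360, …
g: a_k = 2, 8, 16, 64/3, 64/3, 256/15, 512/45, …
f+g: L₀ = lclm(L_f,L_g), ord ≤ 1+1.
h=∫h₀ ⇒ L = L₀·Dx.
L = 4·Dx - 5·Dx^2 + Dx^3  (order 3).
h: a_k = 0, 0, 3, 5, 21/4, 17/4, 341/120, …
ICs: h(0) = 0, h′(0) = 0, h′′(0) = 6.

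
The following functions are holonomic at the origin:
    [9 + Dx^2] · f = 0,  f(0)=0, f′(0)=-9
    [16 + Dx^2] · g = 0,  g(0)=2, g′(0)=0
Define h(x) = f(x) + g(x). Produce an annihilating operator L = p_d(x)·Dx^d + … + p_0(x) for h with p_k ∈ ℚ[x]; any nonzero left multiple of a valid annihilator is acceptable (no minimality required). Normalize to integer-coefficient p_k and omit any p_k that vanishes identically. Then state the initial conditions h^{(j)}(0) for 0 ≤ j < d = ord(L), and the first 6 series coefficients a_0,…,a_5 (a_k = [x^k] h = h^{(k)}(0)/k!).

L = 144 + 25·Dx^2 + Dx^4  (order 4).
h: a_k = 2, -9, -16, 27/2, 64/3, -243/40, …
ICs: h(0) = 2, h′(0) = -9, h′′(0) = -32, h′′′(0) = 81.

f: a_k = 0, -9, 0, 27/2, 0, -243/40, …
g: a_k = 2, 0, -16, 0, 64/3, 0, …
h₀=f+g: left-lcm gives L₀, ord ≤ 4.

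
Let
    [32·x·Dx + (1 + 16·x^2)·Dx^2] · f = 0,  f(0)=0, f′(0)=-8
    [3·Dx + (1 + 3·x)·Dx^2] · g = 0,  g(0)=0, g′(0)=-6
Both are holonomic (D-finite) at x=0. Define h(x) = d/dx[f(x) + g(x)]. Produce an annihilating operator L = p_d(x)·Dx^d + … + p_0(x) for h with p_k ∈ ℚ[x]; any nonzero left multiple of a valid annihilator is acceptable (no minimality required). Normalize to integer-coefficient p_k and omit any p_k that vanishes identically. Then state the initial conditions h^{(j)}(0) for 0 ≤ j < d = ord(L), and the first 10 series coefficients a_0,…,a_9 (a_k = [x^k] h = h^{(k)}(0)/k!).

f: a_k = 0, -8, 0, 128/3, 0, -2048/5, 0, 32768/7, 0, -524288/9, …
g: a_k = 0, -6, 9, -18, 81/2, -486/5, 243, -4374/7, 6561/4, -4374, …
L₀ := lclm(L_f,L_g); ord L₀ ≤ 2+2.
Differentiate: ansatz ord ≤ ord L₀ ⇒ L.
L = (-96 - 864·x + 4608·x^2 + 4608·x^3) + (-50 - 192·x + 672·x^2 + 9216·x^3 + 9216·x^4)·Dx + (-3 + 23·x + 96·x^2 + 512·x^3 + 2304·x^4 + 2304·x^5)·Dx^2  (order 2).
h: a_k = -14, 18, 74, 162, -2534, 1458, 28394, 13122, -563654, 118098, …
ICs: h(0) = -14, h′(0) = 18.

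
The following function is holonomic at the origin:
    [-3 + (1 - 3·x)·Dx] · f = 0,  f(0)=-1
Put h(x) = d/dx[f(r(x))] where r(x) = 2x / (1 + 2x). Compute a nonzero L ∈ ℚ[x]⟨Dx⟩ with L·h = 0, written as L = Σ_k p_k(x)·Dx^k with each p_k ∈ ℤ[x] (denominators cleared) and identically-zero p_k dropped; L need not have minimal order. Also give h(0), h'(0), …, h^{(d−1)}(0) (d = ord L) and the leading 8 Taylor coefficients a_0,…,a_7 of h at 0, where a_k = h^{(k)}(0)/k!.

L = 8 + (-1 + 4·x)·Dx  (order 1).
h: a_k = -6, -48, -288, -1536, -7680, -36864, -172032, -786432, …
ICs: h(0) = -6.

f: a_k = -1, -3, -9, -27, -81, -243, -729, -2187, …
Change of var in L_f (x↦r) gives L₀.
h=h₀': d/dx-closure on L₀ ⇒ L.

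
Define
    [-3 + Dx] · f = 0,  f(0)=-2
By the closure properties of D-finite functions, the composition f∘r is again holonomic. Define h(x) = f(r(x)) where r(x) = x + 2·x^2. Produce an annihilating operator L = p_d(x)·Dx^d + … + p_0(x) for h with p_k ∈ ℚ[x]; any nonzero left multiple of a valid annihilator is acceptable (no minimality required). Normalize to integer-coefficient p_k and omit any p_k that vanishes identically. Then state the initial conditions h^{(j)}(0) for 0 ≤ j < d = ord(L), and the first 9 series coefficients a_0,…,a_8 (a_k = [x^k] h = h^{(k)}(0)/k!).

L = (-3 - 12·x) + Dx  (order 1).
h: a_k = -2, -6, -21, -45, -387/4, -3321/20, -11061/40, -112887/280, -253557/448, …
ICs: h(0) = -2.

f: a_k = -2, -6, -9, -9, -27/4, -81/20, -81/40, -243/280, -729/2240, …
h₀=f(r): pull back L_f along r ⇒ L₀.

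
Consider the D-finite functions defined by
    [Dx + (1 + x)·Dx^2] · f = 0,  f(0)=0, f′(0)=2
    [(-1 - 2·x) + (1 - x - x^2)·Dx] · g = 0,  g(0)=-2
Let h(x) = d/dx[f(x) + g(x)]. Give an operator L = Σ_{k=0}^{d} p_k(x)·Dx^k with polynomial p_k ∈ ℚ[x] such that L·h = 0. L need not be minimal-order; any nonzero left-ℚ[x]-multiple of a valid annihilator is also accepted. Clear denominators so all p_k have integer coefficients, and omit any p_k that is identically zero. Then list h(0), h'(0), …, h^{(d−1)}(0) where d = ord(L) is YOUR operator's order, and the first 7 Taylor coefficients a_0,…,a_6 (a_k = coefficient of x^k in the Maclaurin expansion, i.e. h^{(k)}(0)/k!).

L = (-26 - 70·x - 76·x^2 - 36·x^3 - 12·x^4) + (-16 - 84·x - 160·x^2 - 144·x^3 - 74·x^4 - 20·x^5)·Dx + (5 + 11·x - x^2 - 23·x^3 - 29·x^4 - 17·x^5 - 4·x^6)·Dx^2  (order 2).
h: a_k = 0, -10, -16, -42, -78, -158, -292, …
ICs: h(0) = 0, h′(0) = -10.

f: a_k = 0, 2, -1, 2/3, -1/2, 2/5, -1/3, …
g: a_k = -2, -2, -4, -6, -10, -16, -26, …
Sum ⇒ L₀ = lclm(L_f,L_g) in ℚ(x)⟨Dx⟩.
Derive L from L₀ (diff closure).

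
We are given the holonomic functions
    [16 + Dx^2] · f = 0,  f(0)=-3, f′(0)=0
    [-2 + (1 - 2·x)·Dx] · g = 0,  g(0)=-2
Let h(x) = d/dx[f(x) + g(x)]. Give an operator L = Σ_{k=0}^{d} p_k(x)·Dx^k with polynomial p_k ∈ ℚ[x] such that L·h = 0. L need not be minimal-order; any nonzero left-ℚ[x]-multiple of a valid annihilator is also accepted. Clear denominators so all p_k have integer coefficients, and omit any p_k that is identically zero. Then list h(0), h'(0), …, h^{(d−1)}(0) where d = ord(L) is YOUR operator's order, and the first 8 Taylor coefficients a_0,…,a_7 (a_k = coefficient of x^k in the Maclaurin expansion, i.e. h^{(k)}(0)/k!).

f: a_k = -3, 0, 24, 0, -32, 0, 256/15, 0, …
g: a_k = -2, -4, -8, -16, -32, -64, -128, -256, …
L₀ := lclm(L_f,L_g); ord L₀ ≤ 2+1.
Differentiate: ansatz ord ≤ ord L₀ ⇒ L.
L = (512 - 512·x + 512·x^2) + (-80 + 288·x - 384·x^2 + 256·x^3)·Dx + (32 - 32·x + 32·x^2)·Dx^2 + (-5 + 18·x - 24·x^2 + 16·x^3)·Dx^3  (order 3).
h: a_k = -4, 32, -48, -256, -320, -3328/5, -1792, -434176/105, …
ICs: h(0) = -4, h′(0) = 32, h′′(0) = -96.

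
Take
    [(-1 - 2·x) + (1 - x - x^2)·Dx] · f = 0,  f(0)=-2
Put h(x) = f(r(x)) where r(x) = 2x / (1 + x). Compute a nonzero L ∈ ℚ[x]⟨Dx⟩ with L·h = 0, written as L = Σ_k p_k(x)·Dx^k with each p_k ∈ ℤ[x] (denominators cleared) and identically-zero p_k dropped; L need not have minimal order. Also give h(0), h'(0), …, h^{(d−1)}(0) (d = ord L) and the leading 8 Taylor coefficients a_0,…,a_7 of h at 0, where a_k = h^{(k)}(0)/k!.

L = (2 + 10·x) + (-1 - x + 5·x^2 + 5·x^3)·Dx  (order 1).
h: a_k = -2, -4, -12, -20, -60, -100, -300, -500, …
ICs: h(0) = -2.

f: a_k = -2, -2, -4, -6, -10, -16, -26, -42, …
Change of var in L_f (x↦r) gives L₀.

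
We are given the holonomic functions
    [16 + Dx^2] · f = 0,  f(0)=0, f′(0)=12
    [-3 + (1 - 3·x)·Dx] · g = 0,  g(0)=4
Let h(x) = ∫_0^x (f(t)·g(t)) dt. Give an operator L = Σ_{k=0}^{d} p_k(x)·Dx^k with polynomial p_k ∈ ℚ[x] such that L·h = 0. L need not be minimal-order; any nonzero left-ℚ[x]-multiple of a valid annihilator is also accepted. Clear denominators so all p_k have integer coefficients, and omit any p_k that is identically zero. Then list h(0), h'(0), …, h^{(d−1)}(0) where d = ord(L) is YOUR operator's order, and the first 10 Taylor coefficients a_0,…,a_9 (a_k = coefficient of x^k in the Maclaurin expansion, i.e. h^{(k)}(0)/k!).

L = (-16 + 48·x)·Dx + 6·Dx^2 + (-1 + 3·x)·Dx^3  (order 3).
h: a_k = 0, 0, 24, 48, 76, 912/5, 7096/15, 42576/35, 334774/105, 2678192/315, …
ICs: h(0) = 0, h′(0) = 0, h′′(0) = 48.

f: a_k = 0, 12, 0, -32, 0, 128/5, 0, -1024/105, 0, 2048/945, …
g: a_k = 4, 12, 36, 108, 324, 972, 2916, 8748, 26244, 78732, …
L₀ := L_f ⊗_s L_g (sym. prod.), ord ≤ 2.
h=∫h₀ ⇒ L = L₀·Dx.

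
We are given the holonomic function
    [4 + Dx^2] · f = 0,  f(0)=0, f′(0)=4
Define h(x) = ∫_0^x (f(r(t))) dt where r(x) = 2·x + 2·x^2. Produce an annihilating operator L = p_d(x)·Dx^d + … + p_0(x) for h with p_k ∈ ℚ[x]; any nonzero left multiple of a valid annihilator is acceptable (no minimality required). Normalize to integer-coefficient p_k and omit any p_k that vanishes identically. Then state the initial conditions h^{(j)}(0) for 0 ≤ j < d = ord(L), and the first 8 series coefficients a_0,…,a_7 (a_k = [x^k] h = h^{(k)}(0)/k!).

f: a_k = 0, 4, 0, -8/3, 0, 8/15, 0, -16/315, …
Substitute x→r, Dx→(1/r')Dx; clear ⇒ L₀.
Integrate: L := L₀·Dx.
L = (16 + 96·x + 192·x^2 + 128·x^3)·Dx - 2·Dx^2 + (1 + 2·x)·Dx^3  (order 3).
h: a_k = 0, 0, 4, 8/3, -16/3, -64/5, -352/45, 64/7, …
ICs: h(0) = 0, h′(0) = 0, h′′(0) = 8.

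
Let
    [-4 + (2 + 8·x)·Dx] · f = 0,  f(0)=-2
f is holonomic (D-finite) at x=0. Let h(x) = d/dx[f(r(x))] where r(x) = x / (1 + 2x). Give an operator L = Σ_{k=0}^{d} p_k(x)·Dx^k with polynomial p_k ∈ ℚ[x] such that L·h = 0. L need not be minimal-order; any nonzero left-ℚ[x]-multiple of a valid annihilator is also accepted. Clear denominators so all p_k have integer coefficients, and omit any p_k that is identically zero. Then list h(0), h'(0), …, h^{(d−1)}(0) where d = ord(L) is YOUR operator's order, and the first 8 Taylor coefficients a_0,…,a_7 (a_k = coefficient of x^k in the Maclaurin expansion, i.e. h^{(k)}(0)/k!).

L = (-6 - 24·x) + (-1 - 8·x - 12·x^2)·Dx  (order 1).
h: a_k = -4, 24, -120, 592, -3000, 15696, -84336, 462240, …
ICs: h(0) = -4.

f: a_k = -2, -4, 4, -8, 20, -56, 168, -528, …
Change of var in L_f (x↦r) gives L₀.
Derive L from L₀ (diff closure).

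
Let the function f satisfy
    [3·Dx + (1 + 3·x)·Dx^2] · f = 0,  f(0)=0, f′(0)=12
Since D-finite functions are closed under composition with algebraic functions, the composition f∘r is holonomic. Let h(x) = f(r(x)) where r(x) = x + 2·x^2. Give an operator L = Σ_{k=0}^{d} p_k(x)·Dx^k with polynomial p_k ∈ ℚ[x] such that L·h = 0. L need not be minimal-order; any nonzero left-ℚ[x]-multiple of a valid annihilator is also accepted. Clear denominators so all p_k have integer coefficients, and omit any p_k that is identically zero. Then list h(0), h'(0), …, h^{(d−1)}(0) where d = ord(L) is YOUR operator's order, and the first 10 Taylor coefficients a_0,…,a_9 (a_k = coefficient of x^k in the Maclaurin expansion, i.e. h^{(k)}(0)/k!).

L = (-1 + 12·x + 24·x^2)·Dx + (1 + 7·x + 18·x^2 + 24·x^3)·Dx^2  (order 2).
h: a_k = 0, 12, 6, -36, 63, -108/5, -198, 4212/7, -1377/2, -972, …
ICs: h(0) = 0, h′(0) = 12.

f: a_k = 0, 12, -18, 36, -81, 972/5, -486, 8748/7, -6561/2, 8748, …
h₀=f(r): pull back L_f along r ⇒ L₀.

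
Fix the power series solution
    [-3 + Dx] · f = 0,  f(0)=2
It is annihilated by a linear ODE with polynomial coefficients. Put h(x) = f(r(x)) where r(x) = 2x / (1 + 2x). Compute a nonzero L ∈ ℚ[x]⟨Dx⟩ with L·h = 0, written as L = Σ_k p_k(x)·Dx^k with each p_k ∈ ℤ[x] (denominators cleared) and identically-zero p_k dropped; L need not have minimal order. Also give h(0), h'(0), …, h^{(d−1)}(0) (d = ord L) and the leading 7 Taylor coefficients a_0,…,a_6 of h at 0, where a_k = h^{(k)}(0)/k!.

L = -6 + (1 + 4·x + 4·x^2)·Dx  (order 1).
h: a_k = 2, 12, 12, -24, 12, 168/5, -552/5, …
ICs: h(0) = 2.

f: a_k = 2, 6, 9, 9, 27/4, 81/20, 81/40, …
Substitute x→r, Dx→(1/r')Dx; clear ⇒ L₀.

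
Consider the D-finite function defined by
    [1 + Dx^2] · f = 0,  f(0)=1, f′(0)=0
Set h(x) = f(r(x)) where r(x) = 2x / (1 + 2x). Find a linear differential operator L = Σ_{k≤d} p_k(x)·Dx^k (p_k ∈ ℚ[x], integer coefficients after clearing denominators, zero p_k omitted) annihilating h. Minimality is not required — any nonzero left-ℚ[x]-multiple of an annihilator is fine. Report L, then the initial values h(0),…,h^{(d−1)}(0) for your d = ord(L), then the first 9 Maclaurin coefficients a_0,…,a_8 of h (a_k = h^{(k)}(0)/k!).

L = 4 + (4 + 24·x + 48·x^2 + 32·x^3)·Dx + (1 + 8·x + 24·x^2 + 32·x^3 + 16·x^4)·Dx^2  (order 2).
h: a_k = 1, 0, -2, 8, -70/3, 176/3, -6004/45, 1392/5, -33398/63, …
ICs: h(0) = 1, h′(0) = 0.

f: a_k = 1, 0, -1/2, 0, 1/24, 0, -1/720, 0, 1/40320, …
Change of var in L_f (x↦r) gives L₀.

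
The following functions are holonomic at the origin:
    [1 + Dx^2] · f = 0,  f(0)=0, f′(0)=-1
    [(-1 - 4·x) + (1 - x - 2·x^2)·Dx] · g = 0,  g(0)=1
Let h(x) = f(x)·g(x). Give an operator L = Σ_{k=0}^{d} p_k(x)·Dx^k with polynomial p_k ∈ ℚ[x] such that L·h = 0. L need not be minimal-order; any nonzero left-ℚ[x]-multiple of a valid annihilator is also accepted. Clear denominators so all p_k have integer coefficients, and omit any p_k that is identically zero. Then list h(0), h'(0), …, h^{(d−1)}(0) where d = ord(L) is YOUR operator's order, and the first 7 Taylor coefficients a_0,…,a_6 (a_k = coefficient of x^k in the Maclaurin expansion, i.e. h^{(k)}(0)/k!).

f: a_k = 0, -1, 0, 1/6, 0, -1/120, 0, …
g: a_k = 1, 1, 3, 5, 11, 21, 43, …
h₀=f·g: eliminate ⇒ L₀, order ≤ 2·1.
L = (3 + x + 2·x^2) + (2 + 8·x)·Dx + (-1 + x + 2·x^2)·Dx^2  (order 2).
h: a_k = 0, -1, -1, -17/6, -29/6, -1261/120, -807/40, …
ICs: h(0) = 0, h′(0) = -1.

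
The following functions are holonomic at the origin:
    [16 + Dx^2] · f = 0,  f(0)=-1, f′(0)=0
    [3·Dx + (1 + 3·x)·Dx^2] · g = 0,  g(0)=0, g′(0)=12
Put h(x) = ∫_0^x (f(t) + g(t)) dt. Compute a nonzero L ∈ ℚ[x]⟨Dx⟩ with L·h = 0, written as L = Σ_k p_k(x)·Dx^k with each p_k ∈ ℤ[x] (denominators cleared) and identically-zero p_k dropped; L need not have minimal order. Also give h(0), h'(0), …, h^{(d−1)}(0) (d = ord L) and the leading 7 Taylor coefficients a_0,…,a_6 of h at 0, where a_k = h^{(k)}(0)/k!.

L = (1680 + 2304·x + 3456·x^2)·Dx^2 + (272 + 1584·x + 3456·x^2 + 3456·x^3)·Dx^3 + (105 + 144·x + 216·x^2)·Dx^4 + (17 + 99·x + 216·x^2 + 216·x^3)·Dx^5  (order 5).
h: a_k = 0, -1, 6, -10/3, 9, -55/3, 162/5, …
ICs: h(0) = 0, h′(0) = -1, h′′(0) = 12, h′′′(0) = -20, h′′′′(0) = 216.

f: a_k = -1, 0, 8, 0, -32/3, 0, 256/45, …
g: a_k = 0, 12, -18, 36, -81, 972/5, -486, …
L₀ := lclm(L_f,L_g); ord L₀ ≤ 2+2.
∫: right-multiply L₀ by Dx.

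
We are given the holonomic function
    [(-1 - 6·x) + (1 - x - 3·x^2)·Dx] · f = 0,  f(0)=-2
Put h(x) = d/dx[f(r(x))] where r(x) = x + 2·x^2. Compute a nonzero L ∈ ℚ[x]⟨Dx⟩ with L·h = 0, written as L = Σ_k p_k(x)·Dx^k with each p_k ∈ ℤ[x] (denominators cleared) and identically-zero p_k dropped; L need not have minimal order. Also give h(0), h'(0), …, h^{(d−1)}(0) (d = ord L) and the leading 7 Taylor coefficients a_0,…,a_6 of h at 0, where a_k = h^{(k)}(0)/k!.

L = (12 + 102·x + 366·x^2 + 1008·x^3 + 2808·x^4 + 4320·x^5 + 2880·x^6) + (-1 - 9·x - 21·x^2 + 50·x^3 + 360·x^4 + 792·x^5 + 1008·x^6 + 576·x^7)·Dx  (order 1).
h: a_k = -2, -24, -138, -616, -2760, -12108, -50246, …
ICs: h(0) = -2.

f: a_k = -2, -2, -8, -14, -38, -80, -194, …
Change of var in L_f (x↦r) gives L₀.
h₀' ⇒ L via d/dx closure of L₀.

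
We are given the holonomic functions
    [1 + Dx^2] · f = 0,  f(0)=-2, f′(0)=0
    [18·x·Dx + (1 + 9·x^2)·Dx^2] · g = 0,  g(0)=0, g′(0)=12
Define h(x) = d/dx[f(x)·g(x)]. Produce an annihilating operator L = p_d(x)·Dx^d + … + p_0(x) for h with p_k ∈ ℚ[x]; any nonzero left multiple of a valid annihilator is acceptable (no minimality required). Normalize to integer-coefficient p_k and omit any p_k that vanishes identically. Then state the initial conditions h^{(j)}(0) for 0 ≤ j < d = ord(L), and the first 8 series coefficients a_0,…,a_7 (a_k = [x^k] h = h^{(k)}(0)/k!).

L = (38998 + 738774·x^2 + 15162957·x^4 + 3032640·x^6 - 78732·x^8 - 1771470·x^10 + 531441·x^12) + (20772·x + 1033884·x^3 + 7902360·x^5 + 2624400·x^7 + 1180980·x^9 + 2125764·x^11)·Dx + (39368 + 755028·x^2 + 15369750·x^4 + 3887028·x^6 + 314928·x^8 - 1417176·x^10 + 1062882·x^12)·Dx^2 + (20772·x + 1033884·x^3 + 7902360·x^5 + 2624400·x^7 + 1180980·x^9 + 2125764·x^11)·Dx^3 + (370 + 16254·x^2 + 206793·x^4 + 854388·x^6 + 393660·x^8 + 354294·x^10 + 531441·x^12)·Dx^4  (order 4).
h: a_k = -24, 0, 252, 0, -2129, 0, 566341/30, 0, …
ICs: h(0) = -24, h′(0) = 0, h′′(0) = 504, h′′′(0) = 0.

f: a_k = -2, 0, 1, 0, -1/12, 0, 1/360, 0, …
g: a_k = 0, 12, 0, -36, 0, 972/5, 0, -8748/7, …
L₀ := L_f ⊗_s L_g (sym. prod.), ord ≤ 4.
Differentiate: ansatz ord ≤ ord L₀ ⇒ L.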